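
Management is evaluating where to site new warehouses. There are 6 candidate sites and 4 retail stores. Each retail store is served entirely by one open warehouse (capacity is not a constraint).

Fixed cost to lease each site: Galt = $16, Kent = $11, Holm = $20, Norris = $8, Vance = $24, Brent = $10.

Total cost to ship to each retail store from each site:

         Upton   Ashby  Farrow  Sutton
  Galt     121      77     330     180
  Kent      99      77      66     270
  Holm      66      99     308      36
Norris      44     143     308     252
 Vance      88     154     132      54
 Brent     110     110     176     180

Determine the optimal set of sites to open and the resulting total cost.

Open Kent, Holm and Norris; minimum total cost 262.

For any fixed open set, each retail store goes to its cheapest open site; total = fixed + service.
{Kent, Holm, Norris}: Upton→Norris 44, Ashby→Kent 77, Farrow→Kent 66, Sutton→Holm 36. Service 223; fixed 39; total 262.
{Kent, Holm, Norris, Brent}: Upton→Norris 44, Ashby→Kent 77, Farrow→Kent 66, Sutton→Holm 36. Service 223; fixed 49; total 272.
{Kent, Holm}: service 245 + fixed 31 = 276
{Galt, Kent, Holm, Norris, Vance, Brent}: service 223 + fixed 89 = 312
No other subset beats 262.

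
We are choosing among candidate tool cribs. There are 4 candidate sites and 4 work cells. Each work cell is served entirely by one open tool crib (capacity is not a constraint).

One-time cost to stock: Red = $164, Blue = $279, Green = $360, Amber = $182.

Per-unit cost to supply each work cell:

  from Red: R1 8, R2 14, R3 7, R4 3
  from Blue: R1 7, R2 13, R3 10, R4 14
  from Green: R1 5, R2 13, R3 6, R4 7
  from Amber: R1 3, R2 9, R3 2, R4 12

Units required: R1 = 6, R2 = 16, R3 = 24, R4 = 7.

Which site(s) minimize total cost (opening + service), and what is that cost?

For any fixed open set, each work cell goes to its cheapest open site; total = fixed + service.
{Amber}: R1→Amber 3·6=18, R2→Amber 9·16=144, R3→Amber 2·24=48, R4→Amber 12·7=84. Service 294; fixed 182; total 476.
{Red, Amber}: service 231 + fixed 346 = 577
{Red}: R1→Red 8·6=48, R2→Red 14·16=224, R3→Red 7·24=168, R4→Red 3·7=21. Service 461; fixed 164; total 625.
{Red, Blue, Green, Amber}: R1→Amber 3·6=18, R2→Amber 9·16=144, R3→Amber 2·24=48, R4→Red 3·7=21. Service 231; fixed 985; total 1216.
No other subset beats 476.

Open Amber only; minimum total cost 476.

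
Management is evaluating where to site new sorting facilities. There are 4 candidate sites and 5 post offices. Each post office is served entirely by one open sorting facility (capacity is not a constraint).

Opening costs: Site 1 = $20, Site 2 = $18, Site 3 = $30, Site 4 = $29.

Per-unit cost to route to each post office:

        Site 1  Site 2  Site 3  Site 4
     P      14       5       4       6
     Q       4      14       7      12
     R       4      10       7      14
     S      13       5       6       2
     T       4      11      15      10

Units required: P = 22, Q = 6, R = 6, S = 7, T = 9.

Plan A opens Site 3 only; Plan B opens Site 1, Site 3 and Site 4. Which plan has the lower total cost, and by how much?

Plan A: {Site 3}: P→Site 3 4·22=88, Q→Site 3 7·6=42, R→Site 3 7·6=42, S→Site 3 6·7=42, T→Site 3 15·9=135. Service 349; fixed 30; total 379.
Plan B: {Site 1, Site 3, Site 4}: P→Site 3 4·22=88, Q→Site 1 4·6=24, R→Site 1 4·6=24, S→Site 4 2·7=14, T→Site 1 4·9=36. Service 186; fixed 79; total 265.
Difference: |379 − 265| = 114.

Plan B is cheaper by 114.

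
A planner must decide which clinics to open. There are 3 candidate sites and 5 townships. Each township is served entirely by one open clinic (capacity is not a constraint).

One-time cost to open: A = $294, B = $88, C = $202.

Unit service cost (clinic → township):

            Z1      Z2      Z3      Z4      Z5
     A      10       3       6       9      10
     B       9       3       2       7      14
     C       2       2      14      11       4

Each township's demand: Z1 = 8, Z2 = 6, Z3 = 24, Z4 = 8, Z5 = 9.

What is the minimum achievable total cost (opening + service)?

Minimum total cost: 408

For any fixed open set, each township goes to its cheapest open site; total = fixed + service.
{B}: Z1→B 9·8=72, Z2→B 3·6=18, Z3→B 2·24=48, Z4→B 7·8=56, Z5→B 14·9=126. Service 320; fixed 88; total 408.
{B, C}: service 168 + fixed 290 = 458
{A, B}: service 284 + fixed 382 = 666
{A, B, C}: Z1→C 2·8=16, Z2→C 2·6=12, Z3→B 2·24=48, Z4→B 7·8=56, Z5→C 4·9=36. Service 168; fixed 584; total 752.
(All 7 nonempty subsets were checked; B only is lowest.)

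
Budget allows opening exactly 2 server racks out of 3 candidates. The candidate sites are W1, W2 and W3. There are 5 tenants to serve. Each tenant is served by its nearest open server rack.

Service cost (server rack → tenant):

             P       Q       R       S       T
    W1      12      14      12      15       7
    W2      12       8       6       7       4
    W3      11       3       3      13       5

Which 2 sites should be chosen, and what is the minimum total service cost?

Choose W2 and W3; total service cost 28.

With exactly 2 open, each tenant uses its cheapest among the chosen.
{W2, W3}: P→W3 11, Q→W3 3, R→W3 3, S→W2 7, T→W2 4. Service cost 28.
{W1, W3}: service cost 35
{W1, W2}: service cost 37
Among all 3 size-2 choices, {W2, W3} is lowest.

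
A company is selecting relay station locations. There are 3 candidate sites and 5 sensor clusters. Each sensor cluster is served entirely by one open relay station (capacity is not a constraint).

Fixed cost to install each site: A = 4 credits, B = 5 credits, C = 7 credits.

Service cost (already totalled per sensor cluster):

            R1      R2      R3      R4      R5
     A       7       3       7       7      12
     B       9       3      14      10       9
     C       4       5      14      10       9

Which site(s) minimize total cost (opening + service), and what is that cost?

For any fixed open set, each sensor cluster goes to its cheapest open site; total = fixed + service.
{A}: R1→A 7, R2→A 3, R3→A 7, R4→A 7, R5→A 12. Service 36; fixed 4; total 40.
{A, C}: R1→C 4, R2→A 3, R3→A 7, R4→A 7, R5→C 9. Service 30; fixed 11; total 41.
{A, B}: R1→A 7, R2→A 3, R3→A 7, R4→A 7, R5→B 9. Service 33; fixed 9; total 42.
{A, B, C}: service 30 + fixed 16 = 46
No other subset beats 40.

Open A only; minimum total cost 40.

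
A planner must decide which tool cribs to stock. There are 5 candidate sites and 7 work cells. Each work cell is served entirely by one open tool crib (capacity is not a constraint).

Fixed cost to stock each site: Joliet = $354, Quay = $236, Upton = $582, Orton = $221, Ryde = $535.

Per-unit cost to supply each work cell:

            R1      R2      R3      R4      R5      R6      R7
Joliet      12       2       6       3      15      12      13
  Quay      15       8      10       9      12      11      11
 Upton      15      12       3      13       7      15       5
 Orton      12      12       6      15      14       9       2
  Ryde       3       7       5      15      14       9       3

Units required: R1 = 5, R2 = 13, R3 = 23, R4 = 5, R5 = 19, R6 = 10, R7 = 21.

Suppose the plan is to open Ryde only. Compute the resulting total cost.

Total cost: 1250

Each work cell is assigned to its cheapest site among the open ones.
{Ryde}: R1→Ryde 3·5=15, R2→Ryde 7·13=91, R3→Ryde 5·23=115, R4→Ryde 15·5=75, R5→Ryde 14·19=266, R6→Ryde 9·10=90, R7→Ryde 3·21=63. Service 715; fixed 535; total 1250.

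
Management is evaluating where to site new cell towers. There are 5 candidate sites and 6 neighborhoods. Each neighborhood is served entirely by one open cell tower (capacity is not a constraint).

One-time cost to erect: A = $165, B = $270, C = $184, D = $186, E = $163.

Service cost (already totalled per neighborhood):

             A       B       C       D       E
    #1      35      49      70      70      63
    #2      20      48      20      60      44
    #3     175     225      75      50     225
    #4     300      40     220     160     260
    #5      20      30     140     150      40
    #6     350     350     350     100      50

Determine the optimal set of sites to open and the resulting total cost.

Open A and D; minimum total cost 736.

For any fixed open set, each neighborhood goes to its cheapest open site; total = fixed + service.
{A, D}: #1→A 35, #2→A 20, #3→D 50, #4→D 160, #5→A 20, #6→D 100. Service 385; fixed 351; total 736.
{D, E}: service 407 + fixed 349 = 756
{B, D}: #1→B 49, #2→B 48, #3→D 50, #4→B 40, #5→B 30, #6→D 100. Service 317; fixed 456; total 773.
{A, B, C, D, E}: #1→A 35, #2→A 20, #3→D 50, #4→B 40, #5→A 20, #6→E 50. Service 215; fixed 968; total 1183.
No other subset beats 736.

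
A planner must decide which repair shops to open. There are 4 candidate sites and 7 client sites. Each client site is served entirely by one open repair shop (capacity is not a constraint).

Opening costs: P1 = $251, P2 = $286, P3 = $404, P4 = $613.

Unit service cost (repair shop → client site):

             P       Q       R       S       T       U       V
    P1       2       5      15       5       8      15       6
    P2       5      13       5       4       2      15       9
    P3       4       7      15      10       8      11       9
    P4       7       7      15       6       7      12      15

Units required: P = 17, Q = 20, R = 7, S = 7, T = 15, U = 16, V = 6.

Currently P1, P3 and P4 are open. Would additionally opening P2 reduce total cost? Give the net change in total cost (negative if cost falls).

Current service cost with {P1, P3, P4}: 591.
Adding P2: each client site re-picks its cheapest; new service cost 439, saving 152.
Extra fixed cost: 286. Net change = 286 − 152 = 134.
(Totals: 1859 → 1993.)

No — net change +134 (cost rises by 134).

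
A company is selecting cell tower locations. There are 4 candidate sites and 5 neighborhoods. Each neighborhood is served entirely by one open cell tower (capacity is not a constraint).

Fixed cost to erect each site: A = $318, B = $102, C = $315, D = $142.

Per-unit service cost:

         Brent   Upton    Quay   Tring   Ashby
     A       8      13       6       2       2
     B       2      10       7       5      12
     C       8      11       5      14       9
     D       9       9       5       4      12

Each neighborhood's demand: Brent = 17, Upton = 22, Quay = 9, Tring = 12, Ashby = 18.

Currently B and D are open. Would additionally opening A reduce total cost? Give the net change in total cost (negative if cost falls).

No — net change +114 (cost rises by 114).

Current service cost with {B, D}: 541.
Adding A: each neighborhood re-picks its cheapest; new service cost 337, saving 204.
Extra fixed cost: 318. Net change = 318 − 204 = 114.
(Totals: 785 → 899.)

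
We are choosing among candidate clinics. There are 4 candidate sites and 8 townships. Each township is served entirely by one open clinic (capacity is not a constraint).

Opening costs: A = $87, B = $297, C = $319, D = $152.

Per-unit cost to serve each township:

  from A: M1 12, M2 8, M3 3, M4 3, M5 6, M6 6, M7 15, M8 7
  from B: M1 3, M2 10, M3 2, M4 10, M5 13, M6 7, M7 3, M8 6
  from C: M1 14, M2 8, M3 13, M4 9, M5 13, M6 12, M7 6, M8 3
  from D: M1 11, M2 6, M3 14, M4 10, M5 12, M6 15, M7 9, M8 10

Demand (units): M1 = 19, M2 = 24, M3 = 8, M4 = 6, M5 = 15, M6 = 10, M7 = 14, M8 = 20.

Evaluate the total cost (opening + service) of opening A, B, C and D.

Each township is assigned to its cheapest site among the open ones.
{A, B, C, D}: M1→B 3·19=57, M2→D 6·24=144, M3→B 2·8=16, M4→A 3·6=18, M5→A 6·15=90, M6→A 6·10=60, M7→B 3·14=42, M8→C 3·20=60. Service 487; fixed 855; total 1342.

Total cost: 1342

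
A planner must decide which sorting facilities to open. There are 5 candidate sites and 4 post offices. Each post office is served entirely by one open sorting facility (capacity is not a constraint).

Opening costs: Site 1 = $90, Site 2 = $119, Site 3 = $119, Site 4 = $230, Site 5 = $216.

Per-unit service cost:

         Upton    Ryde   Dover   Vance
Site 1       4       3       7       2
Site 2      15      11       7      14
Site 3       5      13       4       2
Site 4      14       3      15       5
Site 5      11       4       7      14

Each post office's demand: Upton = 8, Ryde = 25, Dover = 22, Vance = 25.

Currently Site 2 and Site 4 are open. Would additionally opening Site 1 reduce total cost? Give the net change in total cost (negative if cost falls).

Current service cost with {Site 2, Site 4}: 466.
Adding Site 1: each post office re-picks its cheapest; new service cost 311, saving 155.
Extra fixed cost: 90. Net change = 90 − 155 = -65.
(Totals: 815 → 750.)

Yes — net change −65 (cost falls by 65).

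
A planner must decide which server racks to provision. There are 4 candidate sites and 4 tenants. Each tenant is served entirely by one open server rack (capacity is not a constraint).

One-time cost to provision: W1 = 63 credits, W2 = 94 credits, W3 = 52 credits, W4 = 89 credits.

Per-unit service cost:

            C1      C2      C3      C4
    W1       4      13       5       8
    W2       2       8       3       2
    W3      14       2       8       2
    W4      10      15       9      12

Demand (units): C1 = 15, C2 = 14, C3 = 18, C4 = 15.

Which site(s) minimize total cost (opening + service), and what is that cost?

For any fixed open set, each tenant goes to its cheapest open site; total = fixed + service.
{W2, W3}: C1→W2 2·15=30, C2→W3 2·14=28, C3→W2 3·18=54, C4→W2 2·15=30. Service 142; fixed 146; total 288.
{W2}: C1→W2 2·15=30, C2→W2 8·14=112, C3→W2 3·18=54, C4→W2 2·15=30. Service 226; fixed 94; total 320.
{W1, W3}: C1→W1 4·15=60, C2→W3 2·14=28, C3→W1 5·18=90, C4→W3 2·15=30. Service 208; fixed 115; total 323.
{W1, W2, W3, W4}: service 142 + fixed 298 = 440
(All 15 nonempty subsets were checked; W2 and W3 is lowest.)

Open W2 and W3; minimum total cost 288.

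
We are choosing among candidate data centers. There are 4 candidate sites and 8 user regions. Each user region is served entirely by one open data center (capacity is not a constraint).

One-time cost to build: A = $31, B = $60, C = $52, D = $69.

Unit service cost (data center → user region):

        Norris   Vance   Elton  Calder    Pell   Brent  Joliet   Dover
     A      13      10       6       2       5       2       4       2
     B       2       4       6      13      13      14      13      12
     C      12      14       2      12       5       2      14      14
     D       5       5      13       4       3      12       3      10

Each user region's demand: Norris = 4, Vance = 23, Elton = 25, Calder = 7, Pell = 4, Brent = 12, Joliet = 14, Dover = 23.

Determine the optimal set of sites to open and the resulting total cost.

For any fixed open set, each user region goes to its cheapest open site; total = fixed + service.
{A, B, C}: Norris→B 2·4=8, Vance→B 4·23=92, Elton→C 2·25=50, Calder→A 2·7=14, Pell→A 5·4=20, Brent→A 2·12=24, Joliet→A 4·14=56, Dover→A 2·23=46. Service 310; fixed 143; total 453.
{A, C, D}: service 323 + fixed 152 = 475
{A, B, C, D}: Norris→B 2·4=8, Vance→B 4·23=92, Elton→C 2·25=50, Calder→A 2·7=14, Pell→D 3·4=12, Brent→A 2·12=24, Joliet→D 3·14=42, Dover→A 2·23=46. Service 288; fixed 212; total 500.
{A}: service 592 + fixed 31 = 623
No other subset beats 453.

Open A, B and C; minimum total cost 453.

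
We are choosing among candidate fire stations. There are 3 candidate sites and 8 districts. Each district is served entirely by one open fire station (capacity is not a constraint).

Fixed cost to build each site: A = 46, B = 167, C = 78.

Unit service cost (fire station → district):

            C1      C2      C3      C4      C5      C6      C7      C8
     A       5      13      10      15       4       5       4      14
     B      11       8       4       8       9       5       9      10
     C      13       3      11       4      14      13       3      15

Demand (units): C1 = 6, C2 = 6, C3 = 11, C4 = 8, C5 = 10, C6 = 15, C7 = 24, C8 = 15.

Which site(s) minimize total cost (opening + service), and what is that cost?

For any fixed open set, each district goes to its cheapest open site; total = fixed + service.
{A, C}: C1→A 5·6=30, C2→C 3·6=18, C3→A 10·11=110, C4→C 4·8=32, C5→A 4·10=40, C6→A 5·15=75, C7→C 3·24=72, C8→A 14·15=210. Service 587; fixed 124; total 711.
{A, B, C}: service 461 + fixed 291 = 752
{A, B}: service 547 + fixed 213 = 760
{A}: C1→A 5·6=30, C2→A 13·6=78, C3→A 10·11=110, C4→A 15·8=120, C5→A 4·10=40, C6→A 5·15=75, C7→A 4·24=96, C8→A 14·15=210. Service 759; fixed 46; total 805.
(All 7 nonempty subsets were checked; A and C is lowest.)

Open A and C; minimum total cost 711.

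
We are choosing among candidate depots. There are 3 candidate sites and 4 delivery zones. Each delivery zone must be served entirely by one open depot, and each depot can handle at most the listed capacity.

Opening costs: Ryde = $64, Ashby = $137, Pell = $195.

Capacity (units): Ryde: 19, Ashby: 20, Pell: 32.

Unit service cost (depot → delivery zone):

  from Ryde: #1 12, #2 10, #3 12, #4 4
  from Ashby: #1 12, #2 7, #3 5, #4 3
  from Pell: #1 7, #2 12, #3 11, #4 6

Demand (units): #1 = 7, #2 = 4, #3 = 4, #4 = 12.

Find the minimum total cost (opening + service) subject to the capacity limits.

Minimum total cost: 369

Open {Ryde, Ashby}: #1→Ryde 12·7=84, #2→Ashby 7·4=28, #3→Ashby 5·4=20, #4→Ashby 3·12=36.
Loads: Ryde carries 7/19, Ashby carries 20/20. Service 168; fixed 201; total 369.
Next best feasible plan costs 381.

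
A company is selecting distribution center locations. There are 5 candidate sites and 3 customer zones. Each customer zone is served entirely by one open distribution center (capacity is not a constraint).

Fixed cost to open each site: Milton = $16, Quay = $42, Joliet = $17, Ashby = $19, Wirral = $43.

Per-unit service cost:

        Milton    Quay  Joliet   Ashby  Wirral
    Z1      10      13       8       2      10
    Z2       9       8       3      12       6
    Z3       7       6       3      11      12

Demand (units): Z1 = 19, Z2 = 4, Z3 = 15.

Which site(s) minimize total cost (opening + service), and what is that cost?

For any fixed open set, each customer zone goes to its cheapest open site; total = fixed + service.
{Joliet, Ashby}: Z1→Ashby 2·19=38, Z2→Joliet 3·4=12, Z3→Joliet 3·15=45. Service 95; fixed 36; total 131.
{Milton, Joliet, Ashby}: service 95 + fixed 52 = 147
{Quay, Joliet, Ashby}: service 95 + fixed 78 = 173
{Milton, Quay, Joliet, Ashby, Wirral}: Z1→Ashby 2·19=38, Z2→Joliet 3·4=12, Z3→Joliet 3·15=45. Service 95; fixed 137; total 232.
No other subset beats 131.

Open Joliet and Ashby; minimum total cost 131.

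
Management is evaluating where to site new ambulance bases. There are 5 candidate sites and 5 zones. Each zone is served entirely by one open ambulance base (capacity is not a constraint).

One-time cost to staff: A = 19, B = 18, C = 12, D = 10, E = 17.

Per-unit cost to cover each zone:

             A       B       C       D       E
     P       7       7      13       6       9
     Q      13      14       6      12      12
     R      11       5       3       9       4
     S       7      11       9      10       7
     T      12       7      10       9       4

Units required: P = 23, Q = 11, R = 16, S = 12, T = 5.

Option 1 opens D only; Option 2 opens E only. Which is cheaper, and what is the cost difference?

Option 1: {D}: P→D 6·23=138, Q→D 12·11=132, R→D 9·16=144, S→D 10·12=120, T→D 9·5=45. Service 579; fixed 10; total 589.
Option 2: {E}: P→E 9·23=207, Q→E 12·11=132, R→E 4·16=64, S→E 7·12=84, T→E 4·5=20. Service 507; fixed 17; total 524.
Difference: |589 − 524| = 65.

Option 2 is cheaper by 65.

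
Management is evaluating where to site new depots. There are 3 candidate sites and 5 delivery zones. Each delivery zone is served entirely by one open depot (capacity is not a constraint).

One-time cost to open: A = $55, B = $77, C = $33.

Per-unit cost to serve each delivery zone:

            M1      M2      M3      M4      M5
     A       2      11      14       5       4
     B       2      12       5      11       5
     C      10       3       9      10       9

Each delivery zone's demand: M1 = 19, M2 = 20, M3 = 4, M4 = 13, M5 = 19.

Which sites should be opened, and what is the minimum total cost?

Open A and C; minimum total cost 363.

For any fixed open set, each delivery zone goes to its cheapest open site; total = fixed + service.
{A, C}: M1→A 2·19=38, M2→C 3·20=60, M3→C 9·4=36, M4→A 5·13=65, M5→A 4·19=76. Service 275; fixed 88; total 363.
{A, B, C}: M1→A 2·19=38, M2→C 3·20=60, M3→B 5·4=20, M4→A 5·13=65, M5→A 4·19=76. Service 259; fixed 165; total 424.
{B, C}: service 343 + fixed 110 = 453
{C}: service 587 + fixed 33 = 620
No other subset beats 363.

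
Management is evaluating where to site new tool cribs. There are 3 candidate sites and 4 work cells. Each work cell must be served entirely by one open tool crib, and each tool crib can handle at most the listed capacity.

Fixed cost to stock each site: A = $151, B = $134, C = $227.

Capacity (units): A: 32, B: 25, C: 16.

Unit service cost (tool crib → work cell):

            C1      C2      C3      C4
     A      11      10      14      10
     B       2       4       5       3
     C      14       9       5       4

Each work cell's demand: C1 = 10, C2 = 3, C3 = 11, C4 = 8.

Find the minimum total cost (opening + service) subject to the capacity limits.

Minimum total cost: 452

Open {A, B}: C1→B 2·10=20, C2→B 4·3=12, C3→B 5·11=55, C4→A 10·8=80.
Loads: A carries 8/32, B carries 24/25. Service 167; fixed 285; total 452.
Next best feasible plan costs 470.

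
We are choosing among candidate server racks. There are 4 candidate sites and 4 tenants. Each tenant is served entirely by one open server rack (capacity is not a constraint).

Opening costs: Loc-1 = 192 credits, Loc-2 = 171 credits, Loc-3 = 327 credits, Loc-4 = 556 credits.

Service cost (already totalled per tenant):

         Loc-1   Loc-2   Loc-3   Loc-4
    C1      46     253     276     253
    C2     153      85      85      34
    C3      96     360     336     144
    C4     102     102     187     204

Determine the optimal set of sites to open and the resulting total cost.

For any fixed open set, each tenant goes to its cheapest open site; total = fixed + service.
{Loc-1}: C1→Loc-1 46, C2→Loc-1 153, C3→Loc-1 96, C4→Loc-1 102. Service 397; fixed 192; total 589.
{Loc-1, Loc-2}: service 329 + fixed 363 = 692
{Loc-1, Loc-3}: service 329 + fixed 519 = 848
{Loc-1, Loc-2, Loc-3, Loc-4}: C1→Loc-1 46, C2→Loc-4 34, C3→Loc-1 96, C4→Loc-1 102. Service 278; fixed 1246; total 1524.
No other subset beats 589.

Open Loc-1 only; minimum total cost 589.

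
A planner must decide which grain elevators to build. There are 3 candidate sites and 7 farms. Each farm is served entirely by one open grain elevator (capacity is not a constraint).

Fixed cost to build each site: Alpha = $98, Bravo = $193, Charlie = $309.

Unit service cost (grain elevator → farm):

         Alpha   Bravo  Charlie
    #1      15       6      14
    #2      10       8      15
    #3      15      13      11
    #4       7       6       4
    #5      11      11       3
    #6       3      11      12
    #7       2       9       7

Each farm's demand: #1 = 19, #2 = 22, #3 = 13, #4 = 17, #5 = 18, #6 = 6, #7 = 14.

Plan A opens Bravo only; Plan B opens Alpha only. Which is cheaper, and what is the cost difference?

Plan A: {Bravo}: #1→Bravo 6·19=114, #2→Bravo 8·22=176, #3→Bravo 13·13=169, #4→Bravo 6·17=102, #5→Bravo 11·18=198, #6→Bravo 11·6=66, #7→Bravo 9·14=126. Service 951; fixed 193; total 1144.
Plan B: {Alpha}: #1→Alpha 15·19=285, #2→Alpha 10·22=220, #3→Alpha 15·13=195, #4→Alpha 7·17=119, #5→Alpha 11·18=198, #6→Alpha 3·6=18, #7→Alpha 2·14=28. Service 1063; fixed 98; total 1161.
Difference: |1144 − 1161| = 17.

Plan A is cheaper by 17.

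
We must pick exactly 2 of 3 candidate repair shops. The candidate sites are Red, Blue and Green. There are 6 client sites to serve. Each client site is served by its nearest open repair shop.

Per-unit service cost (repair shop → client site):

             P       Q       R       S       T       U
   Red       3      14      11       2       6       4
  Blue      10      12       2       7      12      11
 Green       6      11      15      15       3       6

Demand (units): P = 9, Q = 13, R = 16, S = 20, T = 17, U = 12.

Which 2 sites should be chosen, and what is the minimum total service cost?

With exactly 2 open, each client site uses its cheapest among the chosen.
{Red, Blue}: P→Red 3·9=27, Q→Blue 12·13=156, R→Blue 2·16=32, S→Red 2·20=40, T→Red 6·17=102, U→Red 4·12=48. Service cost 405.
{Red, Green}: service cost 485
{Blue, Green}: service cost 492
Among all 3 size-2 choices, {Red, Blue} is lowest.

Choose Red and Blue; total service cost 405.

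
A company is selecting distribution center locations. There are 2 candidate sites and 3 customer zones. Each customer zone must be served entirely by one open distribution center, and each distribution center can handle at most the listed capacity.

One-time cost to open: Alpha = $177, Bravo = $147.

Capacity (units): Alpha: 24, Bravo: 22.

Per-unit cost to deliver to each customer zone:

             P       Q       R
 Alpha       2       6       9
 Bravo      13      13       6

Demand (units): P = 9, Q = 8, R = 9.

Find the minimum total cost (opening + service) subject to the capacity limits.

Minimum total cost: 444

Open {Alpha, Bravo}: P→Alpha 2·9=18, Q→Alpha 6·8=48, R→Bravo 6·9=54.
Loads: Alpha carries 17/24, Bravo carries 9/22. Service 120; fixed 324; total 444.
Next best feasible plan costs 500.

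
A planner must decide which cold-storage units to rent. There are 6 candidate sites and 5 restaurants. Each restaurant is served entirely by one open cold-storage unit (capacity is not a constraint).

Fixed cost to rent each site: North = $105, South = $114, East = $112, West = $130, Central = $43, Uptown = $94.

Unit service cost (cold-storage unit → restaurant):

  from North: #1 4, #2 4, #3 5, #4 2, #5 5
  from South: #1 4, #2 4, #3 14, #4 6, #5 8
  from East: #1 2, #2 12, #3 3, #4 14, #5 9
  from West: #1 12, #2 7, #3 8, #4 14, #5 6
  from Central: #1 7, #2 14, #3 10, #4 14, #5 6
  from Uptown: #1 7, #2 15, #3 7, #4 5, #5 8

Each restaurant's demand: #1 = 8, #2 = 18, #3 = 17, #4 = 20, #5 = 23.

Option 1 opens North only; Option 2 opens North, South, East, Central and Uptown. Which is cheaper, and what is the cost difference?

Option 1 is cheaper by 313.

Option 1: {North}: #1→North 4·8=32, #2→North 4·18=72, #3→North 5·17=85, #4→North 2·20=40, #5→North 5·23=115. Service 344; fixed 105; total 449.
Option 2: {North, South, East, Central, Uptown}: #1→East 2·8=16, #2→North 4·18=72, #3→East 3·17=51, #4→North 2·20=40, #5→North 5·23=115. Service 294; fixed 468; total 762.
Difference: |449 − 762| = 313.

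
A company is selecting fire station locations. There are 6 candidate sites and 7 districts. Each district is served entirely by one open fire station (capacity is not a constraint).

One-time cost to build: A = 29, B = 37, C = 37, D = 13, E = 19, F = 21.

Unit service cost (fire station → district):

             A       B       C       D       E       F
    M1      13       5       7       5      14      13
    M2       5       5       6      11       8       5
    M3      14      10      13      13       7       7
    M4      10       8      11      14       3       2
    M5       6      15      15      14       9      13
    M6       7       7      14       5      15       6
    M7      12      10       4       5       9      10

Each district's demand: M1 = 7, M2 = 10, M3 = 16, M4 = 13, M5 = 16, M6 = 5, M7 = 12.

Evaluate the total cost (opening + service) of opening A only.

Each district is assigned to its cheapest site among the open ones.
{A}: M1→A 13·7=91, M2→A 5·10=50, M3→A 14·16=224, M4→A 10·13=130, M5→A 6·16=96, M6→A 7·5=35, M7→A 12·12=144. Service 770; fixed 29; total 799.

Total cost: 799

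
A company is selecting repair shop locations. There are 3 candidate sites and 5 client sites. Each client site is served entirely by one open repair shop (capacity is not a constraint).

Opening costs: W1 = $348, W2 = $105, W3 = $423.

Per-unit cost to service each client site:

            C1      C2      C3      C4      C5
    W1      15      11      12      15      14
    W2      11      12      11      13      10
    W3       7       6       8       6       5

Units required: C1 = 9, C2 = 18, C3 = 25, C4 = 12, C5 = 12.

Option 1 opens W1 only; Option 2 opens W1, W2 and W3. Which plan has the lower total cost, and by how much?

Option 1 is cheaper by 50.

Option 1: {W1}: C1→W1 15·9=135, C2→W1 11·18=198, C3→W1 12·25=300, C4→W1 15·12=180, C5→W1 14·12=168. Service 981; fixed 348; total 1329.
Option 2: {W1, W2, W3}: C1→W3 7·9=63, C2→W3 6·18=108, C3→W3 8·25=200, C4→W3 6·12=72, C5→W3 5·12=60. Service 503; fixed 876; total 1379.
Difference: |1329 − 1379| = 50.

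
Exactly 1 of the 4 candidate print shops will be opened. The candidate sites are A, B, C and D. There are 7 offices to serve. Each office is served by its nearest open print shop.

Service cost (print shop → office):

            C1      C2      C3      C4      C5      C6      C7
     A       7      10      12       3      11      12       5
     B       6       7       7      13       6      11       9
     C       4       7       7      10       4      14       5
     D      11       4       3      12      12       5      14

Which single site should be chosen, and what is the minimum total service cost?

Choose C only; total service cost 51.

With exactly 1 open, each office uses its cheapest among the chosen.
{C}: C1→C 4, C2→C 7, C3→C 7, C4→C 10, C5→C 4, C6→C 14, C7→C 5. Service cost 51.
{B}: service cost 59
{A}: service cost 60
Among all 4 size-1 choices, {C} is lowest.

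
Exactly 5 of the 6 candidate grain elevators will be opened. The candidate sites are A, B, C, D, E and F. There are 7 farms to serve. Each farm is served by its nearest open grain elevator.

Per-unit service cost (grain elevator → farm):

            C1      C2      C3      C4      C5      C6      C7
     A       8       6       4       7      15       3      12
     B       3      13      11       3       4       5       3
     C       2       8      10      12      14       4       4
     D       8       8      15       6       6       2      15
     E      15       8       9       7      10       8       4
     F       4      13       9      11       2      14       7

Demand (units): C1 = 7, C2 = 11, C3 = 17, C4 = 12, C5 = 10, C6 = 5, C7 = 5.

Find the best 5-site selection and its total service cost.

Choose A, B, C, D and F; total service cost 229.

With exactly 5 open, each farm uses its cheapest among the chosen.
{A, B, C, D, F}: C1→C 2·7=14, C2→A 6·11=66, C3→A 4·17=68, C4→B 3·12=36, C5→F 2·10=20, C6→D 2·5=10, C7→B 3·5=15. Service cost 229.
{A, B, C, E, F}: service cost 234
{A, B, D, E, F}: service cost 236
Among all 6 size-5 choices, {A, B, C, D, F} is lowest.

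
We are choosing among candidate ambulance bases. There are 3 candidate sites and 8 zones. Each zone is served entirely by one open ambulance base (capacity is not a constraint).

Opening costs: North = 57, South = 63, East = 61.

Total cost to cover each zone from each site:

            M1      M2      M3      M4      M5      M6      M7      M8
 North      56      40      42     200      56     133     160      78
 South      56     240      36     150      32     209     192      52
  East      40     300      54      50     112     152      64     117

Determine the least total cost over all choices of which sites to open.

Minimum total cost: 621

For any fixed open set, each zone goes to its cheapest open site; total = fixed + service.
{North, East}: M1→East 40, M2→North 40, M3→North 42, M4→East 50, M5→North 56, M6→North 133, M7→East 64, M8→North 78. Service 503; fixed 118; total 621.
{North, South, East}: service 447 + fixed 181 = 628
{North, South}: M1→North 56, M2→North 40, M3→South 36, M4→South 150, M5→South 32, M6→North 133, M7→North 160, M8→South 52. Service 659; fixed 120; total 779.
{North}: service 765 + fixed 57 = 822
(All 7 nonempty subsets were checked; North and East is lowest.)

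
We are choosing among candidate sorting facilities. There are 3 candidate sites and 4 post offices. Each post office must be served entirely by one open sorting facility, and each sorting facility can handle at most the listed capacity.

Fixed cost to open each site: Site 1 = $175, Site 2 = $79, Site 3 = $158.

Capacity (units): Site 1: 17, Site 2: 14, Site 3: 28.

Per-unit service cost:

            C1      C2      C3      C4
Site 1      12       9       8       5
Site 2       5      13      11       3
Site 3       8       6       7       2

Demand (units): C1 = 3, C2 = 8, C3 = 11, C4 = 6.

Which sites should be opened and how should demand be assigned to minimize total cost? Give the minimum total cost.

Minimum total cost: 319

Open {Site 3}: C1→Site 3 8·3=24, C2→Site 3 6·8=48, C3→Site 3 7·11=77, C4→Site 3 2·6=12.
Loads: Site 3 carries 28/28. Service 161; fixed 158; total 319.
Next best feasible plan costs 389.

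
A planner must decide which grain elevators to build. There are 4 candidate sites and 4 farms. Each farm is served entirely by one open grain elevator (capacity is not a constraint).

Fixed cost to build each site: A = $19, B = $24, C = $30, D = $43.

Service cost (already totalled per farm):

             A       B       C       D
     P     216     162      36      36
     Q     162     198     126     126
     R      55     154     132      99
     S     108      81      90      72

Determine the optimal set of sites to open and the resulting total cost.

Open A and D; minimum total cost 351.

For any fixed open set, each farm goes to its cheapest open site; total = fixed + service.
{A, D}: P→D 36, Q→D 126, R→A 55, S→D 72. Service 289; fixed 62; total 351.
{A, C}: service 307 + fixed 49 = 356
{A, B, C}: P→C 36, Q→C 126, R→A 55, S→B 81. Service 298; fixed 73; total 371.
{A, B, C, D}: service 289 + fixed 116 = 405
No other subset beats 351.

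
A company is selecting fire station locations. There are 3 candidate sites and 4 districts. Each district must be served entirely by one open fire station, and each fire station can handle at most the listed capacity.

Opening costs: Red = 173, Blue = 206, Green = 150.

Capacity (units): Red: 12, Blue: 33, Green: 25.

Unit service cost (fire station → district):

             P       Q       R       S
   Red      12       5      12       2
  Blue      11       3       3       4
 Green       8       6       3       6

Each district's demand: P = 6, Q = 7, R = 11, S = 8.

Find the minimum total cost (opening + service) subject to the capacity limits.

Minimum total cost: 358

Open {Blue}: P→Blue 11·6=66, Q→Blue 3·7=21, R→Blue 3·11=33, S→Blue 4·8=32.
Loads: Blue carries 32/33. Service 152; fixed 206; total 358.
Next best feasible plan costs 462.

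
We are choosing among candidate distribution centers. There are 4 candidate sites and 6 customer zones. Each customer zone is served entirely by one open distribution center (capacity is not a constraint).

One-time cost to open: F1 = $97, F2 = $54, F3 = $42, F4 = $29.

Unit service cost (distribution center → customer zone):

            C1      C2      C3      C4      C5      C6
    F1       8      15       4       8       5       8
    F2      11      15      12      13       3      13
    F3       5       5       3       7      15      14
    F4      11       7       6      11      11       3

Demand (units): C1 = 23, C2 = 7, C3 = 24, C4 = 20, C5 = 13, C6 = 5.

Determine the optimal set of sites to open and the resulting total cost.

For any fixed open set, each customer zone goes to its cheapest open site; total = fixed + service.
{F2, F3, F4}: C1→F3 5·23=115, C2→F3 5·7=35, C3→F3 3·24=72, C4→F3 7·20=140, C5→F2 3·13=39, C6→F4 3·5=15. Service 416; fixed 125; total 541.
{F2, F3}: service 466 + fixed 96 = 562
{F3, F4}: C1→F3 5·23=115, C2→F3 5·7=35, C3→F3 3·24=72, C4→F3 7·20=140, C5→F4 11·13=143, C6→F4 3·5=15. Service 520; fixed 71; total 591.
{F1, F2, F3, F4}: C1→F3 5·23=115, C2→F3 5·7=35, C3→F3 3·24=72, C4→F3 7·20=140, C5→F2 3·13=39, C6→F4 3·5=15. Service 416; fixed 222; total 638.
No other subset beats 541.

Open F2, F3 and F4; minimum total cost 541.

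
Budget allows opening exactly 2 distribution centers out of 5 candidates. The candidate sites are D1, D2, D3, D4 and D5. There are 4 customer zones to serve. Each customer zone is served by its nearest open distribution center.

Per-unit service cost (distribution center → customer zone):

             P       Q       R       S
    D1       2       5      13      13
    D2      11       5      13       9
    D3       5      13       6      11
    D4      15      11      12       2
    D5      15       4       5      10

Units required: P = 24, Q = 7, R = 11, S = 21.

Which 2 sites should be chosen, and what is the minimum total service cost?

With exactly 2 open, each customer zone uses its cheapest among the chosen.
{D1, D4}: P→D1 2·24=48, Q→D1 5·7=35, R→D4 12·11=132, S→D4 2·21=42. Service cost 257.
{D3, D4}: service cost 305
{D1, D5}: service cost 341
Among all 10 size-2 choices, {D1, D4} is lowest.

Choose D1 and D4; total service cost 257.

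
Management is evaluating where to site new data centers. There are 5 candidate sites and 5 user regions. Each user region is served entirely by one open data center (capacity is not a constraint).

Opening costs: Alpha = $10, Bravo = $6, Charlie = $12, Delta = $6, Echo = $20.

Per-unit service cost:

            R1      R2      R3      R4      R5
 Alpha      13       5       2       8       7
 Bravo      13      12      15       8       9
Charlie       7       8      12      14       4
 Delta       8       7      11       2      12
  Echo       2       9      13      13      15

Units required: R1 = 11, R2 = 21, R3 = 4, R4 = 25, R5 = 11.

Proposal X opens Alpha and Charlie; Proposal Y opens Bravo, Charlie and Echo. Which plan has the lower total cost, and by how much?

Proposal X is cheaper by 64.

Proposal X: {Alpha, Charlie}: R1→Charlie 7·11=77, R2→Alpha 5·21=105, R3→Alpha 2·4=8, R4→Alpha 8·25=200, R5→Charlie 4·11=44. Service 434; fixed 22; total 456.
Proposal Y: {Bravo, Charlie, Echo}: R1→Echo 2·11=22, R2→Charlie 8·21=168, R3→Charlie 12·4=48, R4→Bravo 8·25=200, R5→Charlie 4·11=44. Service 482; fixed 38; total 520.
Difference: |456 − 520| = 64.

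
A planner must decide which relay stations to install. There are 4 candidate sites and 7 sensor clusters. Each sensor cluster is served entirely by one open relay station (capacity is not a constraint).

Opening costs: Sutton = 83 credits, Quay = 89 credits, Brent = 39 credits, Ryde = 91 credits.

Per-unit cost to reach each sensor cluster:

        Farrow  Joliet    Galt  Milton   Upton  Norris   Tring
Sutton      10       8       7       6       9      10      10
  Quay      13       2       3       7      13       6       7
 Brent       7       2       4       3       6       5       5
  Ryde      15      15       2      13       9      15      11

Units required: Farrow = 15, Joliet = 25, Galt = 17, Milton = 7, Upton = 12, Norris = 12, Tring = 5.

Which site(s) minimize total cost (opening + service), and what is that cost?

For any fixed open set, each sensor cluster goes to its cheapest open site; total = fixed + service.
{Brent}: Farrow→Brent 7·15=105, Joliet→Brent 2·25=50, Galt→Brent 4·17=68, Milton→Brent 3·7=21, Upton→Brent 6·12=72, Norris→Brent 5·12=60, Tring→Brent 5·5=25. Service 401; fixed 39; total 440.
{Brent, Ryde}: Farrow→Brent 7·15=105, Joliet→Brent 2·25=50, Galt→Ryde 2·17=34, Milton→Brent 3·7=21, Upton→Brent 6·12=72, Norris→Brent 5·12=60, Tring→Brent 5·5=25. Service 367; fixed 130; total 497.
{Quay, Brent}: service 384 + fixed 128 = 512
{Sutton, Quay, Brent, Ryde}: service 367 + fixed 302 = 669
No other subset beats 440.

Open Brent only; minimum total cost 440.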